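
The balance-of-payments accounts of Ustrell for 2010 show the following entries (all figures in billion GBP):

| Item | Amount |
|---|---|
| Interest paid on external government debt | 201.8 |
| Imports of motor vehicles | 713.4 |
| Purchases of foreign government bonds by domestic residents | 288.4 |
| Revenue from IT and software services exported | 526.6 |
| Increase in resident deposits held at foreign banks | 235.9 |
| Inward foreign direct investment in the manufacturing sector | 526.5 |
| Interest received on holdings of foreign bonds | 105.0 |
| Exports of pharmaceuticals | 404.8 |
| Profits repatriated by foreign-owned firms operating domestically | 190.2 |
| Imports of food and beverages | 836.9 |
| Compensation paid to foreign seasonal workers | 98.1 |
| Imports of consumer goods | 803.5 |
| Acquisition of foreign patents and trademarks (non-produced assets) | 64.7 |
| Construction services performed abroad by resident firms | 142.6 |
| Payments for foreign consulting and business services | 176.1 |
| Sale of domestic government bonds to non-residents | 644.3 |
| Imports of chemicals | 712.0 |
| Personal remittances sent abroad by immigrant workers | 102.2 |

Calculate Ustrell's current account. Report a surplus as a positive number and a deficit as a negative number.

-2655.2

Goods: -712.0 - 713.4 - 803.5 - 836.9 + 404.8 = -2661.0
Services: -176.1 + 526.6 + 142.6 = 493.1
Primary income: 105.0 - 98.1 - 201.8 - 190.2 = -385.1
Secondary income: -102.2
Current account = (-2661.0) + 493.1 + (-385.1) + (-102.2) = -2655.2
(Excluded from the current account — financial account: purchases of foreign government bonds by domestic residents 288.4, increase in resident deposits held at foreign banks 235.9, inward foreign direct investment in the manufacturing sector 526.5, sale of domestic government bonds to non-residents 644.3; capital account: acquisition of foreign patents and trademarks (non-produced assets) 64.7.)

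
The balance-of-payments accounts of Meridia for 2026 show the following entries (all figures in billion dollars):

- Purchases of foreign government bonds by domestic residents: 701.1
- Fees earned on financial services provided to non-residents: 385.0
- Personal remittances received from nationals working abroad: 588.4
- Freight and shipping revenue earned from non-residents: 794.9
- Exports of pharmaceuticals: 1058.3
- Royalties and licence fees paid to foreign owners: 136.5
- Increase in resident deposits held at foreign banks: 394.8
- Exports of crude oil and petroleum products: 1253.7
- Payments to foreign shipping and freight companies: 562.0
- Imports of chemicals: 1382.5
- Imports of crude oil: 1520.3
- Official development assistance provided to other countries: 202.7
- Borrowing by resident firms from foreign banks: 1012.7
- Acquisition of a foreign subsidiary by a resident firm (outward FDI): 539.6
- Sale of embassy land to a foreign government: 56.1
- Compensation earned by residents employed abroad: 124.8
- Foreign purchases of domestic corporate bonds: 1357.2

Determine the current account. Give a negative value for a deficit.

Goods: 1058.3 + 1253.7 - 1520.3 - 1382.5 = -590.8
Services: -136.5 + 385.0 - 562.0 + 794.9 = 481.4
Primary income: 124.8
Secondary income: 588.4 - 202.7 = 385.7
Current account = (-590.8) + 481.4 + 124.8 + 385.7 = 401.1
(Excluded from the current account — financial account: purchases of foreign government bonds by domestic residents 701.1, increase in resident deposits held at foreign banks 394.8, borrowing by resident firms from foreign banks 1012.7, acquisition of a foreign subsidiary by a resident firm (outward FDI) 539.6, foreign purchases of domestic corporate bonds 1357.2; capital account: sale of embassy land to a foreign government 56.1.)

401.1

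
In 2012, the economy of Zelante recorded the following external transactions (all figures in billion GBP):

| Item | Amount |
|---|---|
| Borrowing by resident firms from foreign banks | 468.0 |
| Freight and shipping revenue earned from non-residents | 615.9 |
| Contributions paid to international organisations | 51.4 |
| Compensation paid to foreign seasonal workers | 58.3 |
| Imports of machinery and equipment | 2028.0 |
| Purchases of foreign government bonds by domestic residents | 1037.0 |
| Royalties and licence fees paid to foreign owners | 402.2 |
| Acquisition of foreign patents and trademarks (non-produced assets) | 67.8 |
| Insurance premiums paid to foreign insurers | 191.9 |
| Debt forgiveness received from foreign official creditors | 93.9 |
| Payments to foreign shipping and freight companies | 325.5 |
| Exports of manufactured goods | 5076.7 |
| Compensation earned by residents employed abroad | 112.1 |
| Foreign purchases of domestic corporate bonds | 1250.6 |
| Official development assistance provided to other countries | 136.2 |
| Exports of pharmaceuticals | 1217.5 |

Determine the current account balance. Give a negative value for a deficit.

3828.7

Goods: 1217.5 - 2028.0 + 5076.7 = 4266.2
Services: -402.2 - 191.9 + 615.9 - 325.5 = -303.7
Primary income: -58.3 + 112.1 = 53.8
Secondary income: -136.2 - 51.4 = -187.6
Current account = 4266.2 + (-303.7) + 53.8 + (-187.6) = 3828.7
(Excluded from the current account — financial account: borrowing by resident firms from foreign banks 468.0, purchases of foreign government bonds by domestic residents 1037.0, foreign purchases of domestic corporate bonds 1250.6; capital account: acquisition of foreign patents and trademarks (non-produced assets) 67.8, debt forgiveness received from foreign official creditors 93.9.)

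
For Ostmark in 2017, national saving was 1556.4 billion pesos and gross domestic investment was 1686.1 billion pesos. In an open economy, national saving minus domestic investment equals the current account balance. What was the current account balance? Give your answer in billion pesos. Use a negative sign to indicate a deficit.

S - I = CA (net lending to the rest of the world).
CA = S - I = 1556.4 - 1686.1 = -129.7

-129.7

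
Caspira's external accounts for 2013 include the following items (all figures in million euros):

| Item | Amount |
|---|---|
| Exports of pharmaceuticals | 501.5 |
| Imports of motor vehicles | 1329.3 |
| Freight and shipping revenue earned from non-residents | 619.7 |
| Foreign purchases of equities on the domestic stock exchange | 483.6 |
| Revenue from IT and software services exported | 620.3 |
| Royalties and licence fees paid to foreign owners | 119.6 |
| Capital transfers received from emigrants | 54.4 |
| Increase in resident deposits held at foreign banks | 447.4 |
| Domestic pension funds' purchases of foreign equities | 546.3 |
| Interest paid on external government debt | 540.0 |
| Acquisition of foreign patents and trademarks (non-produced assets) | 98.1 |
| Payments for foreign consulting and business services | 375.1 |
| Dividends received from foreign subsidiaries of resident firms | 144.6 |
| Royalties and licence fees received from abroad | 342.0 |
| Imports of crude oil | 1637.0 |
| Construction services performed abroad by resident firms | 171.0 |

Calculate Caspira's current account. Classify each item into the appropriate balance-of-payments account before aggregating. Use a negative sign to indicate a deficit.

-1601.9

Goods: 501.5 - 1637.0 - 1329.3 = -2464.8
Services: 620.3 + 171.0 - 375.1 + 342.0 - 119.6 + 619.7 = 1258.3
Primary income: 144.6 - 540.0 = -395.4
Current account = (-2464.8) + 1258.3 + (-395.4) = -1601.9
(Excluded from the current account — financial account: foreign purchases of equities on the domestic stock exchange 483.6, increase in resident deposits held at foreign banks 447.4, domestic pension funds' purchases of foreign equities 546.3; capital account: capital transfers received from emigrants 54.4, acquisition of foreign patents and trademarks (non-produced assets) 98.1.)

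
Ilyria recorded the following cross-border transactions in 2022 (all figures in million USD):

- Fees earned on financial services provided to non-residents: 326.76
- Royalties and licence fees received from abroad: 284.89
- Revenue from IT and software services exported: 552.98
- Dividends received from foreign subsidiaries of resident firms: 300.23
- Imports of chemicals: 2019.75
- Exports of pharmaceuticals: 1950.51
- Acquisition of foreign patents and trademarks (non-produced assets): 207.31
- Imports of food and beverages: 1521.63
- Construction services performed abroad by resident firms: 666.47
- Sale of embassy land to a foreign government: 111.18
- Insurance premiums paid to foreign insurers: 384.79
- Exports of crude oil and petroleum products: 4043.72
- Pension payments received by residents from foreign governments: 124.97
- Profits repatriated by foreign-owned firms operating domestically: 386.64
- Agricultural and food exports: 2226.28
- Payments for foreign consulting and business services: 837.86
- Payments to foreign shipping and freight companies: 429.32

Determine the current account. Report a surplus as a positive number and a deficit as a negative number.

Goods: 2226.28 + 1950.51 - 2019.75 - 1521.63 + 4043.72 = 4679.13
Services: -384.79 - 429.32 + 666.47 + 284.89 + 326.76 - 837.86 + 552.98 = 179.13
Primary income: -386.64 + 300.23 = -86.41
Secondary income: 124.97
Current account = 4679.13 + 179.13 + (-86.41) + 124.97 = 4896.82
(Excluded from the current account — capital account: acquisition of foreign patents and trademarks (non-produced assets) 207.31, sale of embassy land to a foreign government 111.18.)

4896.82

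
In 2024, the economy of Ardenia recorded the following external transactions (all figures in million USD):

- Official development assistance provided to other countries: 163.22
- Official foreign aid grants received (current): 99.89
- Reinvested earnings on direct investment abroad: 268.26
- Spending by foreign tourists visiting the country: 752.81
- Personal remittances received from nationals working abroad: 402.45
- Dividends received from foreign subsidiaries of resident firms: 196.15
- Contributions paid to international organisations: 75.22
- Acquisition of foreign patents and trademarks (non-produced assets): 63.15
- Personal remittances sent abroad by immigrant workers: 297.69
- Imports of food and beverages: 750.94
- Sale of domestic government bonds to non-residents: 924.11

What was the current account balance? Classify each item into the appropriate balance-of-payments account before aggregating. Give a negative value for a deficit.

Goods: -750.94
Services: 752.81
Primary income: 268.26 + 196.15 = 464.41
Secondary income: 402.45 + 99.89 - 75.22 - 163.22 - 297.69 = -33.79
Current account = (-750.94) + 752.81 + 464.41 + (-33.79) = 432.49
(Excluded from the current account — capital account: acquisition of foreign patents and trademarks (non-produced assets) 63.15; financial account: sale of domestic government bonds to non-residents 924.11.)

432.49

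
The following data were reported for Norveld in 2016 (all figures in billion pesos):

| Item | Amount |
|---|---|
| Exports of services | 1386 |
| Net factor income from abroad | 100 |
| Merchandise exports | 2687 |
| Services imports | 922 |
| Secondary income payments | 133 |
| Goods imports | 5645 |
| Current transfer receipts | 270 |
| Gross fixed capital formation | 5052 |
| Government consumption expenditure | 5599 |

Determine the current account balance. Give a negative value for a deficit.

-2257

Goods balance = 2687 - 5645 = -2958
Services balance = 1386 - 922 = 464
Trade balance (goods + services) = -2958 + 464 = -2494
Net primary income = 100
Net secondary income = 270 - 133 = 137
Current account = -2494 + 100 + 137 = -2257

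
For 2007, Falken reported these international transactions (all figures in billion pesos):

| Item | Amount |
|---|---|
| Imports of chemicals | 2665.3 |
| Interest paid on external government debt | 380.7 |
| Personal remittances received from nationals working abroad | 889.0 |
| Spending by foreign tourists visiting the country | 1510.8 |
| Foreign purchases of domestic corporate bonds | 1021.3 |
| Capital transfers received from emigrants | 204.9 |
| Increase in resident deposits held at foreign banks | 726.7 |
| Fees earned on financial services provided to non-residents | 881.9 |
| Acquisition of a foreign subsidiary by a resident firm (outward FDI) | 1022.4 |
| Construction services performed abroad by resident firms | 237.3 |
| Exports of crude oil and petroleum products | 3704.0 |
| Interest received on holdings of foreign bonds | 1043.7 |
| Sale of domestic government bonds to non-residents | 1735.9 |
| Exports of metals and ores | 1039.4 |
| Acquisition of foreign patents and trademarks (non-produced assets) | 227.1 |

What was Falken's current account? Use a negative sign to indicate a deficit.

Goods: 1039.4 + 3704.0 - 2665.3 = 2078.1
Services: 881.9 + 237.3 + 1510.8 = 2630.0
Primary income: -380.7 + 1043.7 = 663.0
Secondary income: 889.0
Current account = 2078.1 + 2630.0 + 663.0 + 889.0 = 6260.1
(Excluded from the current account — financial account: foreign purchases of domestic corporate bonds 1021.3, increase in resident deposits held at foreign banks 726.7, acquisition of a foreign subsidiary by a resident firm (outward FDI) 1022.4, sale of domestic government bonds to non-residents 1735.9; capital account: capital transfers received from emigrants 204.9, acquisition of foreign patents and trademarks (non-produced assets) 227.1.)

6260.1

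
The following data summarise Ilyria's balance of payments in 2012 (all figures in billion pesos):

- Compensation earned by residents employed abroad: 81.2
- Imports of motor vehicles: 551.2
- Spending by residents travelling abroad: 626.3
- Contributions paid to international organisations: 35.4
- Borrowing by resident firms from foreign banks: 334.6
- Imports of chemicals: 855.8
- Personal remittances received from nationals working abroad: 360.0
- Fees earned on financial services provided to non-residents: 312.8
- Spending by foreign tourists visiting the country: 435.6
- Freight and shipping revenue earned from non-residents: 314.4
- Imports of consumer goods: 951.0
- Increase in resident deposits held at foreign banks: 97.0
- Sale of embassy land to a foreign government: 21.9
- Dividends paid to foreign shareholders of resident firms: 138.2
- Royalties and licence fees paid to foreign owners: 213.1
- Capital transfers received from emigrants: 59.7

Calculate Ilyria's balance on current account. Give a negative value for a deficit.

Goods: -551.2 - 951.0 - 855.8 = -2358.0
Services: -626.3 + 435.6 + 312.8 + 314.4 - 213.1 = 223.4
Primary income: 81.2 - 138.2 = -57.0
Secondary income: -35.4 + 360.0 = 324.6
Current account = (-2358.0) + 223.4 + (-57.0) + 324.6 = -1867.0
(Excluded from the current account — financial account: borrowing by resident firms from foreign banks 334.6, increase in resident deposits held at foreign banks 97.0; capital account: sale of embassy land to a foreign government 21.9, capital transfers received from emigrants 59.7.)

-1867.0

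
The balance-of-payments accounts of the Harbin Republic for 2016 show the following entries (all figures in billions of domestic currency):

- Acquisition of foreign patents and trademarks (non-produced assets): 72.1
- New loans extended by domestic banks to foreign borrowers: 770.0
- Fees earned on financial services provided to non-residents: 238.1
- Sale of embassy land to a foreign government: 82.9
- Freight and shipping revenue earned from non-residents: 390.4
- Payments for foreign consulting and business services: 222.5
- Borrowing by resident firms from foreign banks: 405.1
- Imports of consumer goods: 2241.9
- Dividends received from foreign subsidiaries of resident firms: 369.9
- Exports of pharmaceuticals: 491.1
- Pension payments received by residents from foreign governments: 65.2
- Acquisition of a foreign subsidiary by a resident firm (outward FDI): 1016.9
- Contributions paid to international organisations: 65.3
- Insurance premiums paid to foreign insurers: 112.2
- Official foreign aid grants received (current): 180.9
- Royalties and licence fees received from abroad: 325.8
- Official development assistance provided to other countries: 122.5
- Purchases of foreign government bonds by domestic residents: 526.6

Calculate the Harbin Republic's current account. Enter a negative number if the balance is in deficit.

-703.0

Goods: 491.1 - 2241.9 = -1750.8
Services: 325.8 - 112.2 - 222.5 + 238.1 + 390.4 = 619.6
Primary income: 369.9
Secondary income: 65.2 - 65.3 + 180.9 - 122.5 = 58.3
Current account = (-1750.8) + 619.6 + 369.9 + 58.3 = -703.0
(Excluded from the current account — capital account: acquisition of foreign patents and trademarks (non-produced assets) 72.1, sale of embassy land to a foreign government 82.9; financial account: new loans extended by domestic banks to foreign borrowers 770.0, borrowing by resident firms from foreign banks 405.1, acquisition of a foreign subsidiary by a resident firm (outward FDI) 1016.9, purchases of foreign government bonds by domestic residents 526.6.)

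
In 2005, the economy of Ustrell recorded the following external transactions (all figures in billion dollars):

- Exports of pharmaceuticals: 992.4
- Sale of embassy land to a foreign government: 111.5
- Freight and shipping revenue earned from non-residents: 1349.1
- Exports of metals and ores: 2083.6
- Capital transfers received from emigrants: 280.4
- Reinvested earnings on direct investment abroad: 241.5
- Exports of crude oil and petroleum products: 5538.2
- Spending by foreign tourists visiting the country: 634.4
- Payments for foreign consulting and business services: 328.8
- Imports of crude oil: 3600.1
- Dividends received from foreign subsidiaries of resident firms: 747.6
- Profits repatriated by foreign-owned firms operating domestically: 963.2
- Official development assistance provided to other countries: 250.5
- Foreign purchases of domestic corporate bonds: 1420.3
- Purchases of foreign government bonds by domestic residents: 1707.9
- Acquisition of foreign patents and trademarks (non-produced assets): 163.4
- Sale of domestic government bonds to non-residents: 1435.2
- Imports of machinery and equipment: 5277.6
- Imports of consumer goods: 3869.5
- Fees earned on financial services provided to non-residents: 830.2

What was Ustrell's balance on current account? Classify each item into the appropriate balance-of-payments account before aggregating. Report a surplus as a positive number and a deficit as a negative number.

Goods: 5538.2 + 992.4 + 2083.6 - 3869.5 - 5277.6 - 3600.1 = -4133.0
Services: 1349.1 + 830.2 - 328.8 + 634.4 = 2484.9
Primary income: 747.6 - 963.2 + 241.5 = 25.9
Secondary income: -250.5
Current account = (-4133.0) + 2484.9 + 25.9 + (-250.5) = -1872.7
(Excluded from the current account — capital account: sale of embassy land to a foreign government 111.5, capital transfers received from emigrants 280.4, acquisition of foreign patents and trademarks (non-produced assets) 163.4; financial account: foreign purchases of domestic corporate bonds 1420.3, purchases of foreign government bonds by domestic residents 1707.9, sale of domestic government bonds to non-residents 1435.2.)

-1872.7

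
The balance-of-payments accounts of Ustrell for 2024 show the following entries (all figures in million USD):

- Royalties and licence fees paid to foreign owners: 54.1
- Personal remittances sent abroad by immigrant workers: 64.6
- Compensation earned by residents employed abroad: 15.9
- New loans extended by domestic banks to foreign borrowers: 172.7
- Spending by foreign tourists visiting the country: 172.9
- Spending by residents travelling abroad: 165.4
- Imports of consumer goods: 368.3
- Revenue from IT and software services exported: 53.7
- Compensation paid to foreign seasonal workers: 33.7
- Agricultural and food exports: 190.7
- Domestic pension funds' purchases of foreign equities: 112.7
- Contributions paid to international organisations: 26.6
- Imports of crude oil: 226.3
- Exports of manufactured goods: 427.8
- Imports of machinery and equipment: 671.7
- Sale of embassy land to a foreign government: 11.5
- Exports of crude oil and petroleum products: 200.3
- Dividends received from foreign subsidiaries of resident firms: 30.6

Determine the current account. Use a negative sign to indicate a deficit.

-518.8

Goods: 427.8 + 190.7 - 671.7 - 368.3 + 200.3 - 226.3 = -447.5
Services: 172.9 - 54.1 - 165.4 + 53.7 = 7.1
Primary income: -33.7 + 15.9 + 30.6 = 12.8
Secondary income: -26.6 - 64.6 = -91.2
Current account = (-447.5) + 7.1 + 12.8 + (-91.2) = -518.8
(Excluded from the current account — financial account: new loans extended by domestic banks to foreign borrowers 172.7, domestic pension funds' purchases of foreign equities 112.7; capital account: sale of embassy land to a foreign government 11.5.)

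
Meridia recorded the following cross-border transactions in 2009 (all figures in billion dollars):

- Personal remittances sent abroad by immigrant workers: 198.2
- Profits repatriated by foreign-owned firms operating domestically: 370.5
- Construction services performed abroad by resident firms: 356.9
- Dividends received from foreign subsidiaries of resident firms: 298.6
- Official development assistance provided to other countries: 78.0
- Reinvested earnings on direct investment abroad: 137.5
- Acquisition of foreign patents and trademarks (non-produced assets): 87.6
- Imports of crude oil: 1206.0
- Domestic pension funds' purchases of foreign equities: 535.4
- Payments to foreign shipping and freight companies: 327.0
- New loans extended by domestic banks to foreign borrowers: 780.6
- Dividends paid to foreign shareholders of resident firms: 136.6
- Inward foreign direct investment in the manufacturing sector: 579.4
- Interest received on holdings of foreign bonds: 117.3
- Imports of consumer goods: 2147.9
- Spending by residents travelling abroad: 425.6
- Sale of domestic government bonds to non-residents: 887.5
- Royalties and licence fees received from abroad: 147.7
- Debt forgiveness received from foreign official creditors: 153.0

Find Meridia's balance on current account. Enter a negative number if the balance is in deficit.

Goods: -2147.9 - 1206.0 = -3353.9
Services: -327.0 + 356.9 + 147.7 - 425.6 = -248.0
Primary income: 137.5 + 298.6 - 370.5 - 136.6 + 117.3 = 46.3
Secondary income: -78.0 - 198.2 = -276.2
Current account = (-3353.9) + (-248.0) + 46.3 + (-276.2) = -3831.8
(Excluded from the current account — capital account: acquisition of foreign patents and trademarks (non-produced assets) 87.6, debt forgiveness received from foreign official creditors 153.0; financial account: domestic pension funds' purchases of foreign equities 535.4, new loans extended by domestic banks to foreign borrowers 780.6, inward foreign direct investment in the manufacturing sector 579.4, sale of domestic government bonds to non-residents 887.5.)

-3831.8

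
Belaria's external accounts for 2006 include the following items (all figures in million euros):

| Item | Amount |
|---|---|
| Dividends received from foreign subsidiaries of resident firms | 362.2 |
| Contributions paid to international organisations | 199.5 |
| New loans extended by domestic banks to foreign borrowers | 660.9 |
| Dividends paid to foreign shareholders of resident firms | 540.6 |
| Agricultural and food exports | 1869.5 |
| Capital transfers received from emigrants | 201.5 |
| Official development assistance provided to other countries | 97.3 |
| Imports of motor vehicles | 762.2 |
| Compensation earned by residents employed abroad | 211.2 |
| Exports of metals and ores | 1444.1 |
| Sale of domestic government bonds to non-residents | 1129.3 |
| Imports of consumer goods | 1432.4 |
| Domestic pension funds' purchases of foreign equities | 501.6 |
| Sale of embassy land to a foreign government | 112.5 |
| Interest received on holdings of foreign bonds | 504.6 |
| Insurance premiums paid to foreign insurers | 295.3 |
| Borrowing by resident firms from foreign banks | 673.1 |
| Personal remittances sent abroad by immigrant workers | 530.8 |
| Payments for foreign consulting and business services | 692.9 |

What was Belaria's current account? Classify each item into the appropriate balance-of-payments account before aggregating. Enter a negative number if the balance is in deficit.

Goods: -1432.4 + 1869.5 + 1444.1 - 762.2 = 1119.0
Services: -692.9 - 295.3 = -988.2
Primary income: -540.6 + 362.2 + 211.2 + 504.6 = 537.4
Secondary income: -199.5 - 530.8 - 97.3 = -827.6
Current account = 1119.0 + (-988.2) + 537.4 + (-827.6) = -159.4
(Excluded from the current account — financial account: new loans extended by domestic banks to foreign borrowers 660.9, sale of domestic government bonds to non-residents 1129.3, domestic pension funds' purchases of foreign equities 501.6, borrowing by resident firms from foreign banks 673.1; capital account: capital transfers received from emigrants 201.5, sale of embassy land to a foreign government 112.5.)

-159.4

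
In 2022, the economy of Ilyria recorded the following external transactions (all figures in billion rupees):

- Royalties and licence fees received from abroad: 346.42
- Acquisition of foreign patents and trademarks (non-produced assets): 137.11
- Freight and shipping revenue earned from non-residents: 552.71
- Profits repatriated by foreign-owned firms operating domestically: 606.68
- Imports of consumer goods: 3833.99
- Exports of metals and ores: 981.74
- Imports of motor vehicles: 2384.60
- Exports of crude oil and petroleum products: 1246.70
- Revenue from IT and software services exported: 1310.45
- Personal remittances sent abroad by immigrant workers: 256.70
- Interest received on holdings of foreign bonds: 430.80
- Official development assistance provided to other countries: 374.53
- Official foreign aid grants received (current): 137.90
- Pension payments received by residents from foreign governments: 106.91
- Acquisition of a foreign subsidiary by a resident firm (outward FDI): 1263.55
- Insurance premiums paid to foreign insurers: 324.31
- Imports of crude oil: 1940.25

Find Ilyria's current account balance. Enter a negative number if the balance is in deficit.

-4607.43

Goods: -2384.60 + 981.74 - 3833.99 - 1940.25 + 1246.70 = -5930.40
Services: 346.42 + 1310.45 - 324.31 + 552.71 = 1885.27
Primary income: 430.80 - 606.68 = -175.88
Secondary income: 137.90 - 256.70 - 374.53 + 106.91 = -386.42
Current account = (-5930.40) + 1885.27 + (-175.88) + (-386.42) = -4607.43
(Excluded from the current account — capital account: acquisition of foreign patents and trademarks (non-produced assets) 137.11; financial account: acquisition of a foreign subsidiary by a resident firm (outward FDI) 1263.55.)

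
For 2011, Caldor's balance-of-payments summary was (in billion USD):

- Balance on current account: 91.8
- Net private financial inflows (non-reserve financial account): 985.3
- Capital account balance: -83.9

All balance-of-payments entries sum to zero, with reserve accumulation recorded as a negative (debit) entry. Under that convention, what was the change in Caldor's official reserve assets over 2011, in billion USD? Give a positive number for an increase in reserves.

Official reserve transactions balance = -(91.8 + (-83.9) + 985.3) = -993.2
An accumulation of reserves is recorded as a debit (negative entry), so the change in the stock of reserves is the negative of that balance.
Change in official reserves = -(-993.2) = 993.2

993.2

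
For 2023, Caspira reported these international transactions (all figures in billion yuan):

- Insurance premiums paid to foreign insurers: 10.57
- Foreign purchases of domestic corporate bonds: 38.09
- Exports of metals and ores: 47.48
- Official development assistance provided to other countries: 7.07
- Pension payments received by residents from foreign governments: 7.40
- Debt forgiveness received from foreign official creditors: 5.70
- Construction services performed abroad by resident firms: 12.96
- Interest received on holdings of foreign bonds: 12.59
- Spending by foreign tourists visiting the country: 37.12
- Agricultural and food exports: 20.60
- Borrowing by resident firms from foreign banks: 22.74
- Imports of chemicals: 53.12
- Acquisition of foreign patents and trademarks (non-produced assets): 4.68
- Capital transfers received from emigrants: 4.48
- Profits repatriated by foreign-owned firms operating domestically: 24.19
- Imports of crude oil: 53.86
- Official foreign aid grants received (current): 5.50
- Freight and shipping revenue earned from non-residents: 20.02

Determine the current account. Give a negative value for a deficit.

14.86

Goods: -53.86 + 47.48 - 53.12 + 20.60 = -38.90
Services: 37.12 - 10.57 + 12.96 + 20.02 = 59.53
Primary income: 12.59 - 24.19 = -11.60
Secondary income: 7.40 - 7.07 + 5.50 = 5.83
Current account = (-38.90) + 59.53 + (-11.60) + 5.83 = 14.86
(Excluded from the current account — financial account: foreign purchases of domestic corporate bonds 38.09, borrowing by resident firms from foreign banks 22.74; capital account: debt forgiveness received from foreign official creditors 5.70, acquisition of foreign patents and trademarks (non-produced assets) 4.68, capital transfers received from emigrants 4.48.)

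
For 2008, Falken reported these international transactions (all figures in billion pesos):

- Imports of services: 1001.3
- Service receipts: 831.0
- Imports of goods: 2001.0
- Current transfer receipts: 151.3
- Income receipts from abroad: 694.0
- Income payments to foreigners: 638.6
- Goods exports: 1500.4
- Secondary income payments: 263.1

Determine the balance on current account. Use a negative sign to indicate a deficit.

-727.3

Goods balance = 1500.4 - 2001.0 = -500.6
Services balance = 831.0 - 1001.3 = -170.3
Trade balance (goods + services) = -500.6 + (-170.3) = -670.9
Net primary income = 694.0 - 638.6 = 55.4
Net secondary income = 151.3 - 263.1 = -111.8
Current account = -670.9 + 55.4 + (-111.8) = -727.3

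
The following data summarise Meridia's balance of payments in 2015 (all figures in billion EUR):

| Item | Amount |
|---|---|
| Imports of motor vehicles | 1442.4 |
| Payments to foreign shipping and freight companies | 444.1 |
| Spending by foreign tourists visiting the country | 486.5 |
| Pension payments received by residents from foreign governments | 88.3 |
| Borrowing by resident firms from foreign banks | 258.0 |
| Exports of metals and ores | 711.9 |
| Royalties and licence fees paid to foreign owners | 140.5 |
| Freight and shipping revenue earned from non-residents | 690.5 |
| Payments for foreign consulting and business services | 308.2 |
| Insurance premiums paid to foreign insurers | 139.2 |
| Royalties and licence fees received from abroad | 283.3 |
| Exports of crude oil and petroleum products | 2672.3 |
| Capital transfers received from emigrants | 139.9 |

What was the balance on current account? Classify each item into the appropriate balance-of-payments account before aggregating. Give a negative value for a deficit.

Goods: 711.9 + 2672.3 - 1442.4 = 1941.8
Services: 690.5 + 283.3 + 486.5 - 308.2 - 139.2 - 140.5 - 444.1 = 428.3
Secondary income: 88.3
Current account = 1941.8 + 428.3 + 88.3 = 2458.4
(Excluded from the current account — financial account: borrowing by resident firms from foreign banks 258.0; capital account: capital transfers received from emigrants 139.9.)

2458.4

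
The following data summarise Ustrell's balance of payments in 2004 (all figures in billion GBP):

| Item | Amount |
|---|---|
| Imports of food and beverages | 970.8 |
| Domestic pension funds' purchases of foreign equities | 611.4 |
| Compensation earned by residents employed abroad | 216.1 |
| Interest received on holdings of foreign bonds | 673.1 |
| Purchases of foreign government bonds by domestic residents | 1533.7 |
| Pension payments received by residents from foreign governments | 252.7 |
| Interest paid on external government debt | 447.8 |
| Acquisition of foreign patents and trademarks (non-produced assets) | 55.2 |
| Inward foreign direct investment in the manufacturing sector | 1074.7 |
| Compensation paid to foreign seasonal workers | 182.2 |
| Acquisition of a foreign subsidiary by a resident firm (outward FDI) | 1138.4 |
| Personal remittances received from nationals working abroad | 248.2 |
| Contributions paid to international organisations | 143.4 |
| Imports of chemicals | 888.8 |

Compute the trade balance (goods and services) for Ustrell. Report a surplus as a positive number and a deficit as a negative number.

-1859.6

Goods: -888.8 - 970.8 = -1859.6
Trade balance = -1859.6 + 0.0 = -1859.6
(Excluded from the trade balance — financial account: domestic pension funds' purchases of foreign equities 611.4, purchases of foreign government bonds by domestic residents 1533.7, inward foreign direct investment in the manufacturing sector 1074.7, acquisition of a foreign subsidiary by a resident firm (outward FDI) 1138.4; primary income: compensation earned by residents employed abroad 216.1, interest received on holdings of foreign bonds 673.1, interest paid on external government debt 447.8, compensation paid to foreign seasonal workers 182.2; secondary income: pension payments received by residents from foreign governments 252.7, personal remittances received from nationals working abroad 248.2, contributions paid to international organisations 143.4; capital account: acquisition of foreign patents and trademarks (non-produced assets) 55.2.)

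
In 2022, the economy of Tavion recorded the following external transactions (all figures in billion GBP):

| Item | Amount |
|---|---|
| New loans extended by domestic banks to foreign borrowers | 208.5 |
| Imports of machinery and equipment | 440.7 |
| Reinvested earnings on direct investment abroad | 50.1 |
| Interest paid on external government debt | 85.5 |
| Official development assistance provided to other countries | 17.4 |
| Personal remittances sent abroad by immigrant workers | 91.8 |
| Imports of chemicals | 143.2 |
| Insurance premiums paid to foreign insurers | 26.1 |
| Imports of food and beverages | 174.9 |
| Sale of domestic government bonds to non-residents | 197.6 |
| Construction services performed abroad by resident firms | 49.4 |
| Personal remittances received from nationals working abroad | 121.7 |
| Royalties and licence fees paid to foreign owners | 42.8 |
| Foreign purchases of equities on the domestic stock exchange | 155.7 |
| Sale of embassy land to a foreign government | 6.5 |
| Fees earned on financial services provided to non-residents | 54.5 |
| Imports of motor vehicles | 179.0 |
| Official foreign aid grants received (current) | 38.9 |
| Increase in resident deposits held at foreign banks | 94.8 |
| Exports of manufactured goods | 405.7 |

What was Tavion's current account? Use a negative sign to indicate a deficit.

-481.1

Goods: -143.2 + 405.7 - 174.9 - 179.0 - 440.7 = -532.1
Services: -42.8 + 49.4 + 54.5 - 26.1 = 35.0
Primary income: -85.5 + 50.1 = -35.4
Secondary income: 121.7 - 17.4 - 91.8 + 38.9 = 51.4
Current account = (-532.1) + 35.0 + (-35.4) + 51.4 = -481.1
(Excluded from the current account — financial account: new loans extended by domestic banks to foreign borrowers 208.5, sale of domestic government bonds to non-residents 197.6, foreign purchases of equities on the domestic stock exchange 155.7, increase in resident deposits held at foreign banks 94.8; capital account: sale of embassy land to a foreign government 6.5.)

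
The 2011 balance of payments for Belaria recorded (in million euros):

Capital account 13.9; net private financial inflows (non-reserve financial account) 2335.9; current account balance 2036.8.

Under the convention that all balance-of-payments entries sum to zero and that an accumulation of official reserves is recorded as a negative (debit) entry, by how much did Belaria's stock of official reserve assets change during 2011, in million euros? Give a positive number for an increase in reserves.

Official reserve transactions balance = -(2036.8 + 13.9 + 2335.9) = -4386.6
An accumulation of reserves is recorded as a debit (negative entry), so the change in the stock of reserves is the negative of that balance.
Change in official reserves = -(-4386.6) = 4386.6

4386.6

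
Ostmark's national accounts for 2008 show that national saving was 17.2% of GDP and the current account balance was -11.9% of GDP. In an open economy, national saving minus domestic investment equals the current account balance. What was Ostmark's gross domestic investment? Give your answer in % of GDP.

29.1

I = S - CA = 17.2 - (-11.9) = 29.1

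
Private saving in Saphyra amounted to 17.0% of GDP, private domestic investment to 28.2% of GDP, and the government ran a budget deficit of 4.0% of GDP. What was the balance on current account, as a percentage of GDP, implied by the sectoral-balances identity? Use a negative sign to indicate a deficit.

By the sectoral-balances identity, CA = (S_private - I) + (T - G).
Private balance = 17.0 - 28.2 = -11.2
Government balance (T - G) = -4.0
CA = -11.2 + (-4.0) = -15.2

-15.2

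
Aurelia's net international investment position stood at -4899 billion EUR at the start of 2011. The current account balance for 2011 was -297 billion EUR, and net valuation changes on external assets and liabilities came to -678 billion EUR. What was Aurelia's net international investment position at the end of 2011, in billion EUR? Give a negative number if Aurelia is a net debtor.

Change in NIIP = current account + net valuation change = -297 + (-678) = -975
End-of-year NIIP = -4899 + (-975) = -5874

-5874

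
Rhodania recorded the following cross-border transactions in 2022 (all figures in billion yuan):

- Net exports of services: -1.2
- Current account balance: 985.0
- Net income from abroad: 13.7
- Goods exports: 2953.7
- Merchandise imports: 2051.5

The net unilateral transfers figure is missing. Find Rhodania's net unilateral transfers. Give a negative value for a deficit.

70.3

Current account = goods balance + services balance + net primary income + net secondary income
Sum of the known components = 914.7
Net unilateral transfers = CA - (known components) = 985.0 - 914.7 = 70.3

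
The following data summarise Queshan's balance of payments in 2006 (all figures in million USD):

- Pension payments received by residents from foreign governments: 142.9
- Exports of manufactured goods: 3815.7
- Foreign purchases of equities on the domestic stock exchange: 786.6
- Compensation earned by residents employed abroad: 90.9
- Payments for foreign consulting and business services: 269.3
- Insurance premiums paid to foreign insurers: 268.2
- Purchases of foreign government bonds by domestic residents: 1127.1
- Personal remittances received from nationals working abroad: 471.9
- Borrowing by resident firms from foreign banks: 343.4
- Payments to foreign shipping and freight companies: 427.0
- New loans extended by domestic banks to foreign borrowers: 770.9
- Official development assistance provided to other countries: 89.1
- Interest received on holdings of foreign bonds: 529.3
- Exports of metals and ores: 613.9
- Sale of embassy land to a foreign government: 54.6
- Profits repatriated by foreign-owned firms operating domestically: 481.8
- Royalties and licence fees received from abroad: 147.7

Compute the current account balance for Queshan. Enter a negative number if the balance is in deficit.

Goods: 3815.7 + 613.9 = 4429.6
Services: 147.7 - 268.2 - 427.0 - 269.3 = -816.8
Primary income: 90.9 - 481.8 + 529.3 = 138.4
Secondary income: 142.9 + 471.9 - 89.1 = 525.7
Current account = 4429.6 + (-816.8) + 138.4 + 525.7 = 4276.9
(Excluded from the current account — financial account: foreign purchases of equities on the domestic stock exchange 786.6, purchases of foreign government bonds by domestic residents 1127.1, borrowing by resident firms from foreign banks 343.4, new loans extended by domestic banks to foreign borrowers 770.9; capital account: sale of embassy land to a foreign government 54.6.)

4276.9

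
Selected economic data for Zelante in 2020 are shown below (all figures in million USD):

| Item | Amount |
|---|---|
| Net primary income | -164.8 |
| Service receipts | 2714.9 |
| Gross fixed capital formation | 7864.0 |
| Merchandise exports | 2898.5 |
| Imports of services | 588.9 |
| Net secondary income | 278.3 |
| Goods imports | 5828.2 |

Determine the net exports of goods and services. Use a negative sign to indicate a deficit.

-803.7

Goods balance = 2898.5 - 5828.2 = -2929.7
Services balance = 2714.9 - 588.9 = 2126.0
Trade balance (goods + services) = -2929.7 + 2126.0 = -803.7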